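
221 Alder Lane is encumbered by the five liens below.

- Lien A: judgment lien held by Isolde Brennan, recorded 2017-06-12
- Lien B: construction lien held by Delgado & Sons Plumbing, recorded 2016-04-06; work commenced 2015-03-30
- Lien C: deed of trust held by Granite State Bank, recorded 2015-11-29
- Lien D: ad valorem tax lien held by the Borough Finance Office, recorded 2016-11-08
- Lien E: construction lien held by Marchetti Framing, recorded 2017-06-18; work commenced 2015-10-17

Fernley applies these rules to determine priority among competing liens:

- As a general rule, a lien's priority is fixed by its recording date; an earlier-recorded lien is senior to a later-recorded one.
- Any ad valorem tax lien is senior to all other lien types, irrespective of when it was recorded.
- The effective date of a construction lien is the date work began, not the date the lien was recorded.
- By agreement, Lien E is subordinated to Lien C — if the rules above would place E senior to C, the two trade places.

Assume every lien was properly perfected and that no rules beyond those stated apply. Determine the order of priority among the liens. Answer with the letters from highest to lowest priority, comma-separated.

Effective dates after the stated exceptions: B relates back to 2015-03-30 (work commenced); E's effective date is 2015-10-17, when work began.
D, as an ad valorem tax lien, has superpriority and ranks first.
The other liens, earliest effective date first: B (2015-03-30), E (2015-10-17), C (2015-11-29), A (2017-06-12).
E is senior to C before the subordination, so the two trade places.

D, B, C, E, A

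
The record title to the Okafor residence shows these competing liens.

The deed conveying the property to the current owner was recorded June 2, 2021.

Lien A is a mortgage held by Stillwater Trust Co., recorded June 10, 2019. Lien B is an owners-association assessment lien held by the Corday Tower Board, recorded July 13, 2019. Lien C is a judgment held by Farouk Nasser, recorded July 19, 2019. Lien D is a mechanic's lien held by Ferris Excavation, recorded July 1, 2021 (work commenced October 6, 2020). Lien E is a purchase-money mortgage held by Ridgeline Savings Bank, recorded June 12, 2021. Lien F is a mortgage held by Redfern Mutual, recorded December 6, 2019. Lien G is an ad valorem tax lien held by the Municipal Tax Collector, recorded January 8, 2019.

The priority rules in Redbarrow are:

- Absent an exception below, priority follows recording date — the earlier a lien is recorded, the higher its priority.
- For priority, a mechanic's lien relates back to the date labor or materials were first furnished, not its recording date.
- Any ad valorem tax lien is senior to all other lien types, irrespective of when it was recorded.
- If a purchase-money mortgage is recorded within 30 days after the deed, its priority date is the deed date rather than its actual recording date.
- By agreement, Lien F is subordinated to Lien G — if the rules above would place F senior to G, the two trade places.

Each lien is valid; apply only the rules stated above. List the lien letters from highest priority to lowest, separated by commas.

First, effective dates: D's effective date is October 6, 2020, when work began; E relates back to the deed date June 2, 2021.
G is an ad valorem tax lien and takes priority over every other lien.
The other liens, earliest effective date first: A (June 10, 2019), B (July 13, 2019), C (July 19, 2019), F (December 6, 2019), D (October 6, 2020), E (June 2, 2021).
F already ranks below G; the subordination has no effect.

G, A, B, C, F, D, E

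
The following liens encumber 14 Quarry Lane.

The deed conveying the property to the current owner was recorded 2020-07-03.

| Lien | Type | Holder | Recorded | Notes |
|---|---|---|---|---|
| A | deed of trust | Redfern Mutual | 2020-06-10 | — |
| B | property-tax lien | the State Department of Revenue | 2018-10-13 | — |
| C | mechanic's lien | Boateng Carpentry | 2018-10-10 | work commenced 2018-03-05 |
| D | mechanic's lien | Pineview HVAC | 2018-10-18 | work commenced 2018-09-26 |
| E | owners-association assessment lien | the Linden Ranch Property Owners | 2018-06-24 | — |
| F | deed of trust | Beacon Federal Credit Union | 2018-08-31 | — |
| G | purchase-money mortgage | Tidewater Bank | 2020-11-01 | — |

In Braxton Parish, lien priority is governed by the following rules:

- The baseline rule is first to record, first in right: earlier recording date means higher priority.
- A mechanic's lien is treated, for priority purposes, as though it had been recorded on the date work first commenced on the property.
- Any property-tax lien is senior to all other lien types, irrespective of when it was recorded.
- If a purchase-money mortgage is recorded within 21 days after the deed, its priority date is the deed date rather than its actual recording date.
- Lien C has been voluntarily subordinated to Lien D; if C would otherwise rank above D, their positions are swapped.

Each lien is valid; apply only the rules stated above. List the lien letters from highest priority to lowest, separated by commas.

B, D, E, F, C, A, G

Effective dates after the stated exceptions: C is treated as recorded 2018-03-05, the work-commencement date; D relates back to 2018-09-26 (work commenced); G was recorded 121 days after the deed, outside the 21-day window, so it keeps its recording date.
B, as a property-tax lien, has superpriority and ranks first.
The other liens, earliest effective date first: C (2018-03-05), E (2018-06-24), F (2018-08-31), D (2018-09-26), A (2020-06-10), G (2020-11-01).
The subordination applies — C was senior to D — so C and D swap.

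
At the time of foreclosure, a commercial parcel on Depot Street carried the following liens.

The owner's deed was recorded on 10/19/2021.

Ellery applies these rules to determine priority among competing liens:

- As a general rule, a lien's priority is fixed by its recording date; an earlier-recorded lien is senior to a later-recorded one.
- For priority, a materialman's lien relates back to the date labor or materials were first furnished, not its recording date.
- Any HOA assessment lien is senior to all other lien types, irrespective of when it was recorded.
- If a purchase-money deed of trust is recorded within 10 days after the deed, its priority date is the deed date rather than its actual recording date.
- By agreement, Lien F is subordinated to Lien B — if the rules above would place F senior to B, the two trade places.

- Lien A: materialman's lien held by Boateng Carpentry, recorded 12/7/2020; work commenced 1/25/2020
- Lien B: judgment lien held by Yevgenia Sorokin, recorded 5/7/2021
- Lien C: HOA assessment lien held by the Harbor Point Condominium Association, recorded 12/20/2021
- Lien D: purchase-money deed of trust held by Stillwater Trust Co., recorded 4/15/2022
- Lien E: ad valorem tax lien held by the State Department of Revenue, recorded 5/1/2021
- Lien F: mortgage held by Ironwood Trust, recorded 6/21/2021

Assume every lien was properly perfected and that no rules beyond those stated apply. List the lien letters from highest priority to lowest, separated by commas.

C, A, E, B, F, D

Adjusting effective dates: A's effective date is 1/25/2020, when work began; D was recorded 178 days after the deed, outside the 10-day window, so it keeps its recording date.
C, as an HOA assessment lien, has superpriority and ranks first.
Ordering the rest by effective date: A (1/25/2020), E (5/1/2021), B (5/7/2021), F (6/21/2021), D (4/15/2022).
F already ranks below B; the subordination has no effect.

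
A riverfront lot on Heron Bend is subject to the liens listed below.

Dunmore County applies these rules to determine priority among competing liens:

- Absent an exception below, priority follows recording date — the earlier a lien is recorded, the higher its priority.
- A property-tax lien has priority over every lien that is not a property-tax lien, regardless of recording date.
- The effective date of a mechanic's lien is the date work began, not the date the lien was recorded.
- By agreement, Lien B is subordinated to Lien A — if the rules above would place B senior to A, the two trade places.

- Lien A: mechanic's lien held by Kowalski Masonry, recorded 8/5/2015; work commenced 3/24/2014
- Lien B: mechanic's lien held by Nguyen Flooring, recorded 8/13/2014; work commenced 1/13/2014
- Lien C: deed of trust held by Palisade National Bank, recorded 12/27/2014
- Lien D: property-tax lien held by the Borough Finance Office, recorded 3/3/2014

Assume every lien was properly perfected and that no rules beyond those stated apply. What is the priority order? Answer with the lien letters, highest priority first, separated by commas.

D, A, B, C

Adjusting effective dates: A's effective date is 3/24/2014, when work began; B's effective date is 1/13/2014, when work began.
D is a property-tax lien and takes priority over every other lien.
Among the remaining liens, by effective date: B (1/13/2014), A (3/24/2014), C (12/27/2014).
B would otherwise be senior to A, so under the subordination agreement B and A exchange positions.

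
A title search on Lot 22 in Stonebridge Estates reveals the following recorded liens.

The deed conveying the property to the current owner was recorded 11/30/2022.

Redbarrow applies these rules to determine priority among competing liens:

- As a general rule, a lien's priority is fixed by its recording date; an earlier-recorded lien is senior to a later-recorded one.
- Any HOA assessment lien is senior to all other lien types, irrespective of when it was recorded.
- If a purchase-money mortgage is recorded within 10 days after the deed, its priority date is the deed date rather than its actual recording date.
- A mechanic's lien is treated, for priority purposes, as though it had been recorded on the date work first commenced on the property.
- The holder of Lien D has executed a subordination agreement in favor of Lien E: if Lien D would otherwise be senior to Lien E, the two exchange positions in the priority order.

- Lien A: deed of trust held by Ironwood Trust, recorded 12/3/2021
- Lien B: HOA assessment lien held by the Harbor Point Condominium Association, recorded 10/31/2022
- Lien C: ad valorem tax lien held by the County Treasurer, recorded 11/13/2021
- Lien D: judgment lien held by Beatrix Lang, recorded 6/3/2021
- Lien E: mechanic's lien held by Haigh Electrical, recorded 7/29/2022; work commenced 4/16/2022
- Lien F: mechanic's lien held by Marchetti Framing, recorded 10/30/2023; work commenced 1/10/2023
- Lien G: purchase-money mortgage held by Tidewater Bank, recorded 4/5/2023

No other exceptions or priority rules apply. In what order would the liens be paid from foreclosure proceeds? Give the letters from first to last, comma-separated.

B, E, C, A, D, F, G

Effective dates: E relates back to 4/16/2022 (work commenced); F is treated as recorded 1/10/2023, the work-commencement date; G was recorded 126 days after the deed, outside the 10-day window, so it keeps its recording date.
B is an HOA assessment lien and takes priority over every other lien.
Among the remaining liens, by effective date: D (6/3/2021), C (11/13/2021), A (12/3/2021), E (4/16/2022), F (1/10/2023), G (4/5/2023).
The subordination applies — D was senior to E — so D and E swap.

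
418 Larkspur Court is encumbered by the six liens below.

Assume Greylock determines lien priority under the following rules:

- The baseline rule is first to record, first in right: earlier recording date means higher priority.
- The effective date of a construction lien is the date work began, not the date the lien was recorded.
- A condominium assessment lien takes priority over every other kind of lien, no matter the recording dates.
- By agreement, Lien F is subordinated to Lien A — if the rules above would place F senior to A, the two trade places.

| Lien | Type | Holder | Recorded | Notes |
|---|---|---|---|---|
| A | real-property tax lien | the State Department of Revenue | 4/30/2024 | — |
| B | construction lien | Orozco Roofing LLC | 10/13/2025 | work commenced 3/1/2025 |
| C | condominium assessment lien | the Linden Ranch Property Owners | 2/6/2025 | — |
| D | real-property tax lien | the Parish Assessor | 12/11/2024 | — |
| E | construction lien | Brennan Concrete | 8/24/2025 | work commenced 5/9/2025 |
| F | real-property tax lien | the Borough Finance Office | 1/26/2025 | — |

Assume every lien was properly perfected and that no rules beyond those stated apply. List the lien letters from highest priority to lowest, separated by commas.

First, effective dates: B is treated as recorded 3/1/2025, the work-commencement date; E is treated as recorded 5/9/2025, the work-commencement date.
C, as a condominium assessment lien, has superpriority and ranks first.
Among the remaining liens, by effective date: A (4/30/2024), D (12/11/2024), F (1/26/2025), B (3/1/2025), E (5/9/2025).
Since F is not senior to A, the subordination leaves the order unchanged.

C, A, D, F, B, E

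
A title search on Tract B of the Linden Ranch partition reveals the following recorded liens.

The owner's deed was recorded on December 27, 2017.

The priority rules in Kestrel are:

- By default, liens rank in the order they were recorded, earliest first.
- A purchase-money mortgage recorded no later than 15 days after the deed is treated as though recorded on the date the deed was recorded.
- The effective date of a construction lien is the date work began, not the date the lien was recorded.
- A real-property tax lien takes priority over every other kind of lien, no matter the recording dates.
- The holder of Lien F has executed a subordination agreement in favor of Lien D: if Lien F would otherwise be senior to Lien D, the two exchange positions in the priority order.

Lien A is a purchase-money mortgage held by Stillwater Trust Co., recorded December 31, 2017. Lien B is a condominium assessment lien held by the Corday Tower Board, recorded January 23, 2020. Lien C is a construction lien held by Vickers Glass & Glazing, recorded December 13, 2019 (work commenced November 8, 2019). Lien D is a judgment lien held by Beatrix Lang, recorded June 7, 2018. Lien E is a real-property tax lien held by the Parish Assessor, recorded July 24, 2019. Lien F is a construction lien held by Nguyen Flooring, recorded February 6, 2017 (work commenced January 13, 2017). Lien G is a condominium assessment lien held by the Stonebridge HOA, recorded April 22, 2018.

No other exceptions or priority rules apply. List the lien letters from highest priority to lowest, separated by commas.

First, effective dates: A's effective date is the deed date, December 27, 2017; C's effective date is November 8, 2019, when work began; F is treated as recorded January 13, 2017, the work-commencement date.
As a real-property tax lien, E is senior to every other lien.
Among the remaining liens, by effective date: F (January 13, 2017), A (December 27, 2017), G (April 22, 2018), D (June 7, 2018), C (November 8, 2019), B (January 23, 2020).
The subordination applies — F was senior to D — so F and D swap.

E, D, A, G, F, C, B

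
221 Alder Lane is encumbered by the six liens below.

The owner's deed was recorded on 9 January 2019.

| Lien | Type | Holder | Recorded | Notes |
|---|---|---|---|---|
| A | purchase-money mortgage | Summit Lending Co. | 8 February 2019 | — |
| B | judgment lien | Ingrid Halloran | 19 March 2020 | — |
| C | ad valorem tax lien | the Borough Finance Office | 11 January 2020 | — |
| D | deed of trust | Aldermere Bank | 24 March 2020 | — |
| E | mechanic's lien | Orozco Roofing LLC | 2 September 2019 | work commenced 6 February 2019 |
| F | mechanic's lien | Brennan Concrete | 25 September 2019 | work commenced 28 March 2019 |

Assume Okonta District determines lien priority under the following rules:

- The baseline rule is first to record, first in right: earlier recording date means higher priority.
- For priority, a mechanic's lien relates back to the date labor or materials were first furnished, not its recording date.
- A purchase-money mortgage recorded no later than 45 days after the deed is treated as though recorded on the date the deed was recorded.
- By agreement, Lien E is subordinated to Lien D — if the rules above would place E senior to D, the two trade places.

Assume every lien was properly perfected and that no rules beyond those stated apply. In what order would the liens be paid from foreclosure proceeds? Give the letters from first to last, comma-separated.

Effective dates: A's effective date is the deed date, 9 January 2019; E relates back to 6 February 2019 (work commenced); F relates back to 28 March 2019 (work commenced).
By effective date, earliest first: A (9 January 2019), E (6 February 2019), F (28 March 2019), C (11 January 2020), B (19 March 2020), D (24 March 2020).
E would otherwise be senior to D, so under the subordination agreement E and D exchange positions.

A, D, F, C, B, E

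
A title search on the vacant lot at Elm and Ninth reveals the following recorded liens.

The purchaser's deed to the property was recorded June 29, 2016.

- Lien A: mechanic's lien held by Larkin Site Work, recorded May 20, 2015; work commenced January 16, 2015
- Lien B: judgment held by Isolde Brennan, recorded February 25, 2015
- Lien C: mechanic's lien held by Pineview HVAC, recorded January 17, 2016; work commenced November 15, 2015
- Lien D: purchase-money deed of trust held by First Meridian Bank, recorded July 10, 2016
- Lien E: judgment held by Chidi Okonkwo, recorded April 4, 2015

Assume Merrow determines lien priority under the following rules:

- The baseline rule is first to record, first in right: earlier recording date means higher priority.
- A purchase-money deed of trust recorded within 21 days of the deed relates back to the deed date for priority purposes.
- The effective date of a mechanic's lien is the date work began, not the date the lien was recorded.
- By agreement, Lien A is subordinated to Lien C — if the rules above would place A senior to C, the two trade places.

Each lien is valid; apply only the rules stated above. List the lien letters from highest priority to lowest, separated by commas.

C, B, E, A, D

First, effective dates: A is treated as recorded January 16, 2015, the work-commencement date; C relates back to November 15, 2015 (work commenced); D relates back to the deed date June 29, 2016.
Sorted by effective date: A (January 16, 2015), B (February 25, 2015), E (April 4, 2015), C (November 15, 2015), D (June 29, 2016).
The subordination applies — A was senior to C — so A and C swap.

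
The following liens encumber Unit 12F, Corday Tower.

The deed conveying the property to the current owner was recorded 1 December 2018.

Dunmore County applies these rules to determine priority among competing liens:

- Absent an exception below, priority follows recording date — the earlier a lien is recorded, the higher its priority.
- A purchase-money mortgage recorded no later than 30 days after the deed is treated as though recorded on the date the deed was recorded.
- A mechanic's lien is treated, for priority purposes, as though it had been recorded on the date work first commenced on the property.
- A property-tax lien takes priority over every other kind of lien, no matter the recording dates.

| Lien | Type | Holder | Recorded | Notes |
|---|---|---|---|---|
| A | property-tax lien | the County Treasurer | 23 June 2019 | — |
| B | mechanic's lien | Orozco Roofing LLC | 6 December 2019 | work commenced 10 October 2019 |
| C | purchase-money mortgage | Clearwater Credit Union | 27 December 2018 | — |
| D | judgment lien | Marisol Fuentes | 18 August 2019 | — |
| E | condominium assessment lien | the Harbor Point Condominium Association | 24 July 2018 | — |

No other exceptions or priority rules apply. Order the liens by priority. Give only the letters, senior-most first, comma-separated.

Adjusting effective dates: B is treated as recorded 10 October 2019, the work-commencement date; C's effective date is the deed date, 1 December 2018.
A is a property-tax lien and takes priority over every other lien.
Ordering the rest by effective date: E (24 July 2018), C (1 December 2018), D (18 August 2019), B (10 October 2019).

A, E, C, D, B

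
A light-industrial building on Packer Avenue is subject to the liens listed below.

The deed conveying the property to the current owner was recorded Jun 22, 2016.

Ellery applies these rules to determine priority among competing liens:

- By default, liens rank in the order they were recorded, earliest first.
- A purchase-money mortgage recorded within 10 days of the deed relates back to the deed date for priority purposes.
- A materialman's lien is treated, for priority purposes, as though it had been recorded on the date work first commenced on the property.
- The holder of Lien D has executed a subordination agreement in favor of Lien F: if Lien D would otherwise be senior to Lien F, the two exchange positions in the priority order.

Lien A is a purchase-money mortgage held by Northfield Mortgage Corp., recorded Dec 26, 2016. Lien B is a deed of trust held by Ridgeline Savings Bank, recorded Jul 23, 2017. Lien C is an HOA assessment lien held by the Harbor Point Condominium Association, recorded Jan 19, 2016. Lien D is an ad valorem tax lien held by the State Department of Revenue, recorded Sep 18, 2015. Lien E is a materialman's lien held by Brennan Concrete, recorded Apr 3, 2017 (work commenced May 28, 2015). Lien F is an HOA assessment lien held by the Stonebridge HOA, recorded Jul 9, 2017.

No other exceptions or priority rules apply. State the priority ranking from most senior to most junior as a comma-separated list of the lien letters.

Effective dates: A missed the 10-day window (187 days after the deed), so its recording date stands; E is treated as recorded May 28, 2015, the work-commencement date.
Ordering by effective date: E (May 28, 2015), D (Sep 18, 2015), C (Jan 19, 2016), A (Dec 26, 2016), F (Jul 9, 2017), B (Jul 23, 2017).
D is senior to F before the subordination, so the two trade places.

E, F, C, A, D, B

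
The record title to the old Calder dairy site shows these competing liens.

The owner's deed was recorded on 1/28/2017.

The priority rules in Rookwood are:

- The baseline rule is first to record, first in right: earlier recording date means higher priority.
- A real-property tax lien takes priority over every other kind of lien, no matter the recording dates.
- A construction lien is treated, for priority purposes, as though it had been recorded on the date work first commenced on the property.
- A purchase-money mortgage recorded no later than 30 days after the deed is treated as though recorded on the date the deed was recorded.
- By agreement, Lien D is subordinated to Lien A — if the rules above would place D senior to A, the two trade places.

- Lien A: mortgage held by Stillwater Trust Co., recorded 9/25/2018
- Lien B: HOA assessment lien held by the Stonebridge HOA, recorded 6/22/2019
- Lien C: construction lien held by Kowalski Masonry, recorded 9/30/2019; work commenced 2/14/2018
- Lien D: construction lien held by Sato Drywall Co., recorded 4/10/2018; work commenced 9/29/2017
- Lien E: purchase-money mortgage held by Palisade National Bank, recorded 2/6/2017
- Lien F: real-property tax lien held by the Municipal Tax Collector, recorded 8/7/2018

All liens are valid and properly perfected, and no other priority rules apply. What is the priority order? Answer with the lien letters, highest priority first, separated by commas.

Adjusting effective dates: C's effective date is 2/14/2018, when work began; D's effective date is 9/29/2017, when work began; E was recorded within the 30-day window, so its effective date is the deed date 1/28/2017.
F is a real-property tax lien, so it outranks all other liens regardless of date.
Remaining liens by effective date: E (1/28/2017), D (9/29/2017), C (2/14/2018), A (9/25/2018), B (6/22/2019).
Because D would otherwise rank above A, the subordination swaps them.

F, E, A, C, D, B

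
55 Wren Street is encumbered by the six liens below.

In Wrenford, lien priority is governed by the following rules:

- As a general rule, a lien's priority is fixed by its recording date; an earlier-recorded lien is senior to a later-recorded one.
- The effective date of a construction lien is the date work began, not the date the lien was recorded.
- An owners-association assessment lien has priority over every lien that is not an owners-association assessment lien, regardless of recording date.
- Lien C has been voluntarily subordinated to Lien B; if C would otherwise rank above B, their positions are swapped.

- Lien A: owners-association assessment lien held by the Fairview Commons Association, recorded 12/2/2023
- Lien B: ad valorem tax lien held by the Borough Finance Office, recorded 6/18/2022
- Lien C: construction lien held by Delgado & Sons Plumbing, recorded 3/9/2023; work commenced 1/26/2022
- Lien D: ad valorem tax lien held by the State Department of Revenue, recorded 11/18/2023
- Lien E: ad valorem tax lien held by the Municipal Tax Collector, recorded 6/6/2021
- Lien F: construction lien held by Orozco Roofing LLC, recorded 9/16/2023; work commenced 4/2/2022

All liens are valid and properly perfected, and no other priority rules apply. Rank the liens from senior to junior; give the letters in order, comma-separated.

Adjusting effective dates: C relates back to 1/26/2022 (work commenced); F is treated as recorded 4/2/2022, the work-commencement date.
A is an owners-association assessment lien and takes priority over every other lien.
Remaining liens by effective date: E (6/6/2021), C (1/26/2022), F (4/2/2022), B (6/18/2022), D (11/18/2023).
Because C would otherwise rank above B, the subordination swaps them.

A, E, B, F, C, D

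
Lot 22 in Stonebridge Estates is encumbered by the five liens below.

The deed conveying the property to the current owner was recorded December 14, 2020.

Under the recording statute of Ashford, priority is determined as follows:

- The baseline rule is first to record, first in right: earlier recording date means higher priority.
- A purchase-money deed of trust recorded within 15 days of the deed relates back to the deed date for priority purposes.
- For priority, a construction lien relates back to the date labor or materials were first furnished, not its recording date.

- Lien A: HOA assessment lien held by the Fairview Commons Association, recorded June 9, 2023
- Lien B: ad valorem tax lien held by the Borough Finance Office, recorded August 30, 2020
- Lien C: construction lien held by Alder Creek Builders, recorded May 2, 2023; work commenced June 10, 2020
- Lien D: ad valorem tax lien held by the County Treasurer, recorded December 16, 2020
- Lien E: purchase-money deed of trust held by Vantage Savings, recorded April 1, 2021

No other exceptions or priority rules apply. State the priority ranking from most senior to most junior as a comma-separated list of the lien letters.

Effective dates: C is treated as recorded June 10, 2020, the work-commencement date; E was recorded 108 days after the deed, outside the 15-day window, so it keeps its recording date.
Ordering by effective date: C (June 10, 2020), B (August 30, 2020), D (December 16, 2020), E (April 1, 2021), A (June 9, 2023).

C, B, D, E, A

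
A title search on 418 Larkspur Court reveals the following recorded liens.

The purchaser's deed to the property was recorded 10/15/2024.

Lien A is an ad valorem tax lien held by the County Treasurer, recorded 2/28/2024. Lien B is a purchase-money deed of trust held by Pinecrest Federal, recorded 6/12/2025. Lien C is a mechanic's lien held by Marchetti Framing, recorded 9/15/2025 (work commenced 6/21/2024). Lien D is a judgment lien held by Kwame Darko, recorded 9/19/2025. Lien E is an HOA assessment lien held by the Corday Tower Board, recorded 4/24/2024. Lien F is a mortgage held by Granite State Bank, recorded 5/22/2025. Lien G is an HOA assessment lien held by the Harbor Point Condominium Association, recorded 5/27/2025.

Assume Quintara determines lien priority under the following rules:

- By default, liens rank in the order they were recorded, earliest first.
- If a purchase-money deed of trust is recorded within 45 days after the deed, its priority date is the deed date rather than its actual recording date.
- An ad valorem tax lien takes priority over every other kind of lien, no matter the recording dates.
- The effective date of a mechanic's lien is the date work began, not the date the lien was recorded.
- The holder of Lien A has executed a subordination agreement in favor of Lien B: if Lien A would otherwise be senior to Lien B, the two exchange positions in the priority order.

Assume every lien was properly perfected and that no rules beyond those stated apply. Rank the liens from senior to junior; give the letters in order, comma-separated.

First, effective dates: B missed the 45-day window (240 days after the deed), so its recording date stands; C's effective date is 6/21/2024, when work began.
As an ad valorem tax lien, A is senior to every other lien.
Among the remaining liens, by effective date: E (4/24/2024), C (6/21/2024), F (5/22/2025), G (5/27/2025), B (6/12/2025), D (9/19/2025).
The subordination applies — A was senior to B — so A and B swap.

B, E, C, F, G, A, D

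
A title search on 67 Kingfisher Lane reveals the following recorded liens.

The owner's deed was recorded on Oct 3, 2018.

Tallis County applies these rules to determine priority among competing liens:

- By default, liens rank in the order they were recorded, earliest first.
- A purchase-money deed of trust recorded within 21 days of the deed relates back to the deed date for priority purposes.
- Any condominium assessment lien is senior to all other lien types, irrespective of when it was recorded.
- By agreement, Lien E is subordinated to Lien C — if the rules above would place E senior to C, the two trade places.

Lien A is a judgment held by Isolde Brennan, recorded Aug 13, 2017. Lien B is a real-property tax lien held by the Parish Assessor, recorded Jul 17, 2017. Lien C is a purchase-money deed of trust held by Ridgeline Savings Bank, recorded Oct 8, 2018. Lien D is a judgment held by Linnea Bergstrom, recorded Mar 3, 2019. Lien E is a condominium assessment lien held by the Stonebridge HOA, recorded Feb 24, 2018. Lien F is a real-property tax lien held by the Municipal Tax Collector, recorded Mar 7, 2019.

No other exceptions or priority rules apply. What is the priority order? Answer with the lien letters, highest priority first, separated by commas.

First, effective dates: C relates back to the deed date Oct 3, 2018.
As a condominium assessment lien, E is senior to every other lien.
Ordering the rest by effective date: B (Jul 17, 2017), A (Aug 13, 2017), C (Oct 3, 2018), D (Mar 3, 2019), F (Mar 7, 2019).
E would otherwise be senior to C, so under the subordination agreement E and C exchange positions.

C, B, A, E, D, F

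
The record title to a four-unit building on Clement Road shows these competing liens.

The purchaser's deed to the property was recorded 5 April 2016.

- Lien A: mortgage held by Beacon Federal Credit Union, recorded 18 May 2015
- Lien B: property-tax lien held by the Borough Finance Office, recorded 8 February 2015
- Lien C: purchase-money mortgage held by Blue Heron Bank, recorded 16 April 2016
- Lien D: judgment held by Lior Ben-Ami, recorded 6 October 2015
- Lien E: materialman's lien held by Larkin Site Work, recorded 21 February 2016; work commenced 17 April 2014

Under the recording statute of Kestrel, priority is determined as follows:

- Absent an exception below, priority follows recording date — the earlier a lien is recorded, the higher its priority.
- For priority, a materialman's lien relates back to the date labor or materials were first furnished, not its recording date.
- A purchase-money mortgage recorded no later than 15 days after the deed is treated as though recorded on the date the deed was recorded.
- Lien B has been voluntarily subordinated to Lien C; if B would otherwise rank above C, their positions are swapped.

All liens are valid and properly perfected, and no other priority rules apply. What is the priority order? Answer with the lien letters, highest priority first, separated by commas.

Effective dates: C was recorded within the 15-day window, so its effective date is the deed date 5 April 2016; E relates back to 17 April 2014 (work commenced).
By effective date, earliest first: E (17 April 2014), B (8 February 2015), A (18 May 2015), D (6 October 2015), C (5 April 2016).
B would otherwise be senior to C, so under the subordination agreement B and C exchange positions.

E, C, A, D, B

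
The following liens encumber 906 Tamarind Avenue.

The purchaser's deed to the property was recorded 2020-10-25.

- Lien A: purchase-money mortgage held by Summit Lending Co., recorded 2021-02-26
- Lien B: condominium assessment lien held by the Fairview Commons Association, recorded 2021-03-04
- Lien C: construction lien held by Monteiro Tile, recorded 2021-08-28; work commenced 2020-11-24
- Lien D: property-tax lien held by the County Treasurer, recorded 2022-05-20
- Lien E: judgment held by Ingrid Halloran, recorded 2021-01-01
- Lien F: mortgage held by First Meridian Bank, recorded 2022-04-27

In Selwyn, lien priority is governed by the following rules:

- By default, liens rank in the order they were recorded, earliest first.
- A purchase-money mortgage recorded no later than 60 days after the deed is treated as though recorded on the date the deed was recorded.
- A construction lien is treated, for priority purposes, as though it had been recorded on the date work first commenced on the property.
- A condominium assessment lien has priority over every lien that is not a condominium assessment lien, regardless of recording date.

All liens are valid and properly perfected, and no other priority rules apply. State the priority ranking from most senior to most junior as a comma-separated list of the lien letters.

B, C, E, A, F, D

Effective dates: A was recorded 124 days after the deed, outside the 60-day window, so it keeps its recording date; C is treated as recorded 2020-11-24, the work-commencement date.
As a condominium assessment lien, B is senior to every other lien.
Among the remaining liens, by effective date: C (2020-11-24), E (2021-01-01), A (2021-02-26), F (2022-04-27), D (2022-05-20).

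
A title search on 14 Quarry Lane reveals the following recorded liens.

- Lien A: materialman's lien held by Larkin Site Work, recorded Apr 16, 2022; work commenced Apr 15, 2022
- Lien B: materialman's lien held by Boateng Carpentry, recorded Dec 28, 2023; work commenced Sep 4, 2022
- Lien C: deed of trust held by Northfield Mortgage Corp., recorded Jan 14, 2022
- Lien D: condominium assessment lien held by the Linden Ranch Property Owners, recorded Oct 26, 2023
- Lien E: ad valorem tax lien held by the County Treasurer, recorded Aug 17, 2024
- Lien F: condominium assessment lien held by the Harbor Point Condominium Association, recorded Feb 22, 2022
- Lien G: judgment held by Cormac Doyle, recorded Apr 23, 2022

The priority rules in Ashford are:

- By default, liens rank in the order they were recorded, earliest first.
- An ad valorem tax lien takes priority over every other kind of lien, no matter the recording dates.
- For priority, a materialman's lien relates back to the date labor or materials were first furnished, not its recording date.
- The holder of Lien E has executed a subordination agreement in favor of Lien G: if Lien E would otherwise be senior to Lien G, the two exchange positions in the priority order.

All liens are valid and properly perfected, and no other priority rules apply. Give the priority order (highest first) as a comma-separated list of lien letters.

Effective dates after the stated exceptions: A is treated as recorded Apr 15, 2022, the work-commencement date; B relates back to Sep 4, 2022 (work commenced).
E is an ad valorem tax lien and takes priority over every other lien.
The other liens, earliest effective date first: C (Jan 14, 2022), F (Feb 22, 2022), A (Apr 15, 2022), G (Apr 23, 2022), B (Sep 4, 2022), D (Oct 26, 2023).
E is senior to G before the subordination, so the two trade places.

G, C, F, A, E, B, D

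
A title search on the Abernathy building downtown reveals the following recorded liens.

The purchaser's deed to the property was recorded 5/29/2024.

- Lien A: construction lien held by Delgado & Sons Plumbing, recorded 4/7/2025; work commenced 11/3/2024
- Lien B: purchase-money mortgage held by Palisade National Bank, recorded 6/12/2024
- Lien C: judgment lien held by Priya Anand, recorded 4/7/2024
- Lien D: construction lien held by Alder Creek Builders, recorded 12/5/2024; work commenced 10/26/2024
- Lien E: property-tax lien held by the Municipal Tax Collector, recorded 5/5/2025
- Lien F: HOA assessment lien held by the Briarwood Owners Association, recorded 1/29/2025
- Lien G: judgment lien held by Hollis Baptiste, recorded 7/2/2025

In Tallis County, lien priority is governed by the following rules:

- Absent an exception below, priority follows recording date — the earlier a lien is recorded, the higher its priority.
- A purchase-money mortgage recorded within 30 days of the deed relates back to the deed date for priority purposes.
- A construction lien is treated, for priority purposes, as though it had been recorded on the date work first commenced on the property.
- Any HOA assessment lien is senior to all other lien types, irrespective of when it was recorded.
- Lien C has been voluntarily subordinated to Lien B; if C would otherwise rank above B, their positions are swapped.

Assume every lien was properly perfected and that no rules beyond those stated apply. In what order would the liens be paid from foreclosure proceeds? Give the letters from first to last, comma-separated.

First, effective dates: A is treated as recorded 11/3/2024, the work-commencement date; B was recorded within the 30-day window, so its effective date is the deed date 5/29/2024; D is treated as recorded 10/26/2024, the work-commencement date.
As an HOA assessment lien, F is senior to every other lien.
The other liens, earliest effective date first: C (4/7/2024), B (5/29/2024), D (10/26/2024), A (11/3/2024), E (5/5/2025), G (7/2/2025).
Because C would otherwise rank above B, the subordination swaps them.

F, B, C, D, A, E, G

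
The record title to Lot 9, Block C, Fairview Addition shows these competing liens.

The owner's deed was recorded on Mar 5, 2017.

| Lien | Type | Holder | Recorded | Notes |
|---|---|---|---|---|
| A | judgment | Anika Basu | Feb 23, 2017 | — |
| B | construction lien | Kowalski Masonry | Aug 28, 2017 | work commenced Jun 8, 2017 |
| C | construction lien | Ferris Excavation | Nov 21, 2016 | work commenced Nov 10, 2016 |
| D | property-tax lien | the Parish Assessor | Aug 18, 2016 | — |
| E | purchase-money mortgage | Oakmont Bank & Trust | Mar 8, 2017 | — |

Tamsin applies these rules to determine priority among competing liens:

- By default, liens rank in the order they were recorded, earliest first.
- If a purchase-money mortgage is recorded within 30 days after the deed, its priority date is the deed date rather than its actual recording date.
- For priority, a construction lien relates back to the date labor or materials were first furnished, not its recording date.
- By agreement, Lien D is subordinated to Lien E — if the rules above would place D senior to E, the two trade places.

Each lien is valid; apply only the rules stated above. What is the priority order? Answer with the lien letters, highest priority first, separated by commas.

Effective dates: B relates back to Jun 8, 2017 (work commenced); C's effective date is Nov 10, 2016, when work began; E relates back to the deed date Mar 5, 2017.
By effective date: D (Aug 18, 2016), C (Nov 10, 2016), A (Feb 23, 2017), E (Mar 5, 2017), B (Jun 8, 2017).
The subordination applies — D was senior to E — so D and E swap.

E, C, A, D, B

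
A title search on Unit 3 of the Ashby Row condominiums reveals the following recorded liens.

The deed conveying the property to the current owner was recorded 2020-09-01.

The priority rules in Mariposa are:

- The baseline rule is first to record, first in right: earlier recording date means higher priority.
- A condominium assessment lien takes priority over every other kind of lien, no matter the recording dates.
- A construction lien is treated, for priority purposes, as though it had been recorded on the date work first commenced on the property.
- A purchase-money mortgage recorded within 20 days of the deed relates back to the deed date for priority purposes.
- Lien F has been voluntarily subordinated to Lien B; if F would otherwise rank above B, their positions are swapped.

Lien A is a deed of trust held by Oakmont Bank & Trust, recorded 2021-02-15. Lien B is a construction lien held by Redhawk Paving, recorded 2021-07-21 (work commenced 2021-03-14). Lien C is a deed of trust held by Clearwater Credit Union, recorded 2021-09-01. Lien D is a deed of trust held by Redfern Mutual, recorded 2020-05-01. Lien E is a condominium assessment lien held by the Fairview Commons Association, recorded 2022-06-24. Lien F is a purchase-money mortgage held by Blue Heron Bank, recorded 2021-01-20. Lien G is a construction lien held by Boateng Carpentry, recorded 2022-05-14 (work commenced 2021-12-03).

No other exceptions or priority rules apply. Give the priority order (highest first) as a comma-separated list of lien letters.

Effective dates: B is treated as recorded 2021-03-14, the work-commencement date; F was recorded 141 days after the deed — beyond 20 days — so no relation-back applies; G relates back to 2021-12-03 (work commenced).
E, as a condominium assessment lien, has superpriority and ranks first.
The other liens, earliest effective date first: D (2020-05-01), F (2021-01-20), A (2021-02-15), B (2021-03-14), C (2021-09-01), G (2021-12-03).
Because F would otherwise rank above B, the subordination swaps them.

E, D, B, A, F, C, G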